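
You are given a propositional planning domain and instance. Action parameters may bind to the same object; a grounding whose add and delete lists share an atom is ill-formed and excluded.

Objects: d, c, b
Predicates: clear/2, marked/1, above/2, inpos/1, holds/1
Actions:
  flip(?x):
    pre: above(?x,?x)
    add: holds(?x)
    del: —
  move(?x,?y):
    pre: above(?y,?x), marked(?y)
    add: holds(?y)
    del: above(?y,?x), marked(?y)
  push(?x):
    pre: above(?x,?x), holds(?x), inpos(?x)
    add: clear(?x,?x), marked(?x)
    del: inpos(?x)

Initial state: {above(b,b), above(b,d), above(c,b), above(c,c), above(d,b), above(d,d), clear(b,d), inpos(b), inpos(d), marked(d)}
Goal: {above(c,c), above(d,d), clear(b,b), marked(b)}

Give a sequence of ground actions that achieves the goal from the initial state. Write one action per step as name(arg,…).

flip(b); push(b)

1. flip(b)  →  {above(b,b), above(b,d), above(c,b), above(c,c), above(d,b), above(d,d), clear(b,d), holds(b), inpos(b), inpos(d), marked(d)}
2. push(b)  →  {above(b,b), above(b,d), above(c,b), above(c,c), above(d,b), above(d,d), clear(b,b), clear(b,d), holds(b), inpos(d), marked(b), marked(d)}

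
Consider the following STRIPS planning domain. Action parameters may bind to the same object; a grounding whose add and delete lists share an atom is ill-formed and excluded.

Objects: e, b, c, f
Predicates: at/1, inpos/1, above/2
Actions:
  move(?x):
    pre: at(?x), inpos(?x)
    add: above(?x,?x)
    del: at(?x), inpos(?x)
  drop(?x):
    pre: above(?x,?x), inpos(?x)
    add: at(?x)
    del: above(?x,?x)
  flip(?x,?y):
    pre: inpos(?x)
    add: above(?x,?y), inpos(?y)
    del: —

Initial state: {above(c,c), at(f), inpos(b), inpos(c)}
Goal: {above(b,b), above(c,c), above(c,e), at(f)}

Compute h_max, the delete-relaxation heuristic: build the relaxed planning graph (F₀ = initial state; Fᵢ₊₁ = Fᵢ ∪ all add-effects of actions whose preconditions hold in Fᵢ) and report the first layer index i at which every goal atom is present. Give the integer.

1

F0 = init (4 atoms)
F1 = F0 ∪ {above(b,b), above(b,c), above(b,e), above(b,f), above(c,b), above(c,e), above(c,f), at(c), inpos(e), inpos(f)}  (14 atoms)
goal ⊆ F1  ⇒  h_max = 1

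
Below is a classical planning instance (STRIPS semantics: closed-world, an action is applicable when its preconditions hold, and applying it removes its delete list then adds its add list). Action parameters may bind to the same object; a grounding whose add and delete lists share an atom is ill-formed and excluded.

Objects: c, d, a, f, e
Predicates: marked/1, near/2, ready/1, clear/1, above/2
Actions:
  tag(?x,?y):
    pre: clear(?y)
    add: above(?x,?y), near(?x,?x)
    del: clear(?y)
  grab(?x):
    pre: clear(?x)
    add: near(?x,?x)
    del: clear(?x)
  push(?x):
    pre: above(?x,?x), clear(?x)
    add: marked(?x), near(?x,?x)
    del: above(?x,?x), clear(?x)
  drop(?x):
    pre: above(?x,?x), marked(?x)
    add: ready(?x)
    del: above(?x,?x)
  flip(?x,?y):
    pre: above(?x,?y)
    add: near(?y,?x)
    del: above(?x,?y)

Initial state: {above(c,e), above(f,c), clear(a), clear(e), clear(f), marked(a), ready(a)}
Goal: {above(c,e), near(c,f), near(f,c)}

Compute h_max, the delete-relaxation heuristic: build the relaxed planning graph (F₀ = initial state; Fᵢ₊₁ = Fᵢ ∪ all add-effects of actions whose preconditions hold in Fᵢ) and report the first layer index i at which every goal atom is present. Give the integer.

F0 = init (7 atoms)
F1 = F0 ∪ {above(a,a), above(a,e), above(a,f), above(c,a), above(c,f), above(d,a), above(d,e), above(d,f), above(e,a), above(e,e), above(e,f), above(f,a), above(f,e), above(f,f), near(a,a), near(c,c), near(c,f), near(d,d), near(e,c), near(e,e), near(f,f)}  (28 atoms)
F2 = F1 ∪ {marked(e), marked(f), near(a,c), near(a,d), near(a,e), near(a,f), near(e,a), near(e,d), near(e,f), near(f,a), near(f,c), near(f,d), near(f,e)}  (41 atoms)
goal ⊆ F2  ⇒  h_max = 2

2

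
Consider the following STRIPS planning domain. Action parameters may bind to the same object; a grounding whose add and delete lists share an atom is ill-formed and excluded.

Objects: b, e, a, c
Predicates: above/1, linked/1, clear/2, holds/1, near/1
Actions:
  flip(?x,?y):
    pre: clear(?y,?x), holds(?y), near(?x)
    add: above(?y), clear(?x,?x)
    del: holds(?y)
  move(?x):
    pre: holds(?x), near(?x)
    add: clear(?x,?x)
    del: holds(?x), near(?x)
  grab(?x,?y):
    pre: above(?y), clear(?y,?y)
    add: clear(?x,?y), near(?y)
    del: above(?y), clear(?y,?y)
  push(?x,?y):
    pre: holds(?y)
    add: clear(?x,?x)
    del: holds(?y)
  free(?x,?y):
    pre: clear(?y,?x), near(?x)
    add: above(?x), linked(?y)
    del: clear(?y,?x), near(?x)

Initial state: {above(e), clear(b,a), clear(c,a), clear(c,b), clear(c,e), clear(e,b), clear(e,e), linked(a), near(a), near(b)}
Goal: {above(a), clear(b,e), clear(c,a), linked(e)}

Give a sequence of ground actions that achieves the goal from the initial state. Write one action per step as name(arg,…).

1. grab(b,e)  →  {clear(b,a), clear(b,e), clear(c,a), clear(c,b), clear(c,e), clear(e,b), linked(a), near(a), near(b), near(e)}
2. free(b,e)  →  {above(b), clear(b,a), clear(b,e), clear(c,a), clear(c,b), clear(c,e), linked(a), linked(e), near(a), near(e)}
3. free(a,b)  →  {above(a), above(b), clear(b,e), clear(c,a), clear(c,b), clear(c,e), linked(a), linked(b), linked(e), near(e)}

grab(b,e); free(b,e); free(a,b)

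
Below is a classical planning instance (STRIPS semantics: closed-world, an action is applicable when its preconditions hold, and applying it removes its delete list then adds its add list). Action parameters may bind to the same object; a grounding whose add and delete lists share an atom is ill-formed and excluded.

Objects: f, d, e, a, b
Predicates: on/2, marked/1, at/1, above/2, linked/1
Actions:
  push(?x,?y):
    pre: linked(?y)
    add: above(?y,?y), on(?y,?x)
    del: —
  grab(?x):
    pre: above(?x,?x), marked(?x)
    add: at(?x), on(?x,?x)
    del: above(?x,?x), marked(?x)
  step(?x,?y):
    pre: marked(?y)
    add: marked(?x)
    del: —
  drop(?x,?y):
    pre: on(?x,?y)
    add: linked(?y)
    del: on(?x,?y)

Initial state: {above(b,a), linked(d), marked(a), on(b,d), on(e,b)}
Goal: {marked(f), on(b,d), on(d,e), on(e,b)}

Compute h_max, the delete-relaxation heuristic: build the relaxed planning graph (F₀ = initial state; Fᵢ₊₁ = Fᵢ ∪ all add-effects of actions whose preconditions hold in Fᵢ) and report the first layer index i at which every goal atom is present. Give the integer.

F0 = init (5 atoms)
F1 = F0 ∪ {above(d,d), linked(b), marked(b), marked(d), marked(e), marked(f), on(d,a), on(d,b), on(d,d), on(d,e), on(d,f)}  (16 atoms)
goal ⊆ F1  ⇒  h_max = 1

1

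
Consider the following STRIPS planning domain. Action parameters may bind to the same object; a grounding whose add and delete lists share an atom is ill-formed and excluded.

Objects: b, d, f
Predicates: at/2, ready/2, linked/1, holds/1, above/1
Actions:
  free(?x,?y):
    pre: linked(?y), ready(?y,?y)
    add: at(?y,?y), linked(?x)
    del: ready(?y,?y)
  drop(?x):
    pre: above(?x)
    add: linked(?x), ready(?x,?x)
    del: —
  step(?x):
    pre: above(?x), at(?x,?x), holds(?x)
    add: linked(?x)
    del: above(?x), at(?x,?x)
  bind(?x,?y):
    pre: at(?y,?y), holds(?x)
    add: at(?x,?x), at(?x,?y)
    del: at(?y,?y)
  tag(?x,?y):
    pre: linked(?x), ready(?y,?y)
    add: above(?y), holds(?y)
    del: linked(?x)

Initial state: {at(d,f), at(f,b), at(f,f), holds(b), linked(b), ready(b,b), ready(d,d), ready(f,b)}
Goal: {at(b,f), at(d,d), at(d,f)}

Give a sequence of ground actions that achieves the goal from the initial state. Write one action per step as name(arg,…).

free(d,b); free(b,d); bind(b,f)

1. free(d,b)  →  {at(b,b), at(d,f), at(f,b), at(f,f), holds(b), linked(b), linked(d), ready(d,d), ready(f,b)}
2. free(b,d)  →  {at(b,b), at(d,d), at(d,f), at(f,b), at(f,f), holds(b), linked(b), linked(d), ready(f,b)}
3. bind(b,f)  →  {at(b,b), at(b,f), at(d,d), at(d,f), at(f,b), holds(b), linked(b), linked(d), ready(f,b)}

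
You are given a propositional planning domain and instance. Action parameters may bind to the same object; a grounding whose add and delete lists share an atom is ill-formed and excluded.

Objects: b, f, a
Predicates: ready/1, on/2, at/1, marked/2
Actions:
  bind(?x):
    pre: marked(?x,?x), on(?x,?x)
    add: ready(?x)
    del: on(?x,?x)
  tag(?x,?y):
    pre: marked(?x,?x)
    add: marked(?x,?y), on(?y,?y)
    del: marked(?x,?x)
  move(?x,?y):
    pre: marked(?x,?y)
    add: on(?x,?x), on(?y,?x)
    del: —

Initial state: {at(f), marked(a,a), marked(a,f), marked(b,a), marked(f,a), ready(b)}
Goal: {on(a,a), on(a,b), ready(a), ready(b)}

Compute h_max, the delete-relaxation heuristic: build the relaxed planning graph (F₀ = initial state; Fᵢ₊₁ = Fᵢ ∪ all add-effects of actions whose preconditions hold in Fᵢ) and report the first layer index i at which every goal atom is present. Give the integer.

2

F0 = init (6 atoms)
F1 = F0 ∪ {marked(a,b), on(a,a), on(a,b), on(a,f), on(b,b), on(f,a), on(f,f)}  (13 atoms)
F2 = F1 ∪ {on(b,a), ready(a)}  (15 atoms)
goal ⊆ F2  ⇒  h_max = 2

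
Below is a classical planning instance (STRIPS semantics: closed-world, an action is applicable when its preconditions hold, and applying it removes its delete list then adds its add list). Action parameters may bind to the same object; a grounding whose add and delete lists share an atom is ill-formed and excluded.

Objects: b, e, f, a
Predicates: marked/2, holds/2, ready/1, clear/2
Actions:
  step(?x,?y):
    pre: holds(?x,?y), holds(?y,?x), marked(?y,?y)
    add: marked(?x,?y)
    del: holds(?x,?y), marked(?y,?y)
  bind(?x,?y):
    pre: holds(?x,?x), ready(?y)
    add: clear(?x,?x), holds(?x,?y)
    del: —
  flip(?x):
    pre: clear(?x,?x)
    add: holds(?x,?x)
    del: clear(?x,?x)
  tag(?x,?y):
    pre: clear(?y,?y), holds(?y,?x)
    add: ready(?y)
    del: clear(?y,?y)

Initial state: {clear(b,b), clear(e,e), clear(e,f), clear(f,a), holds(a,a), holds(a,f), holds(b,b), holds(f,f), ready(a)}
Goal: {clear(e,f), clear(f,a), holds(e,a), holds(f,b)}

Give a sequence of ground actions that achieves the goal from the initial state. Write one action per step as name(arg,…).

flip(e); bind(e,a); tag(b,b); bind(f,b)

1. flip(e)  →  {clear(b,b), clear(e,f), clear(f,a), holds(a,a), holds(a,f), holds(b,b), holds(e,e), holds(f,f), ready(a)}
2. bind(e,a)  →  {clear(b,b), clear(e,e), clear(e,f), clear(f,a), holds(a,a), holds(a,f), holds(b,b), holds(e,a), holds(e,e), holds(f,f), ready(a)}
3. tag(b,b)  →  {clear(e,e), clear(e,f), clear(f,a), holds(a,a), holds(a,f), holds(b,b), holds(e,a), holds(e,e), holds(f,f), ready(a), ready(b)}
4. bind(f,b)  →  {clear(e,e), clear(e,f), clear(f,a), clear(f,f), holds(a,a), holds(a,f), holds(b,b), holds(e,a), holds(e,e), holds(f,b), holds(f,f), ready(a), ready(b)}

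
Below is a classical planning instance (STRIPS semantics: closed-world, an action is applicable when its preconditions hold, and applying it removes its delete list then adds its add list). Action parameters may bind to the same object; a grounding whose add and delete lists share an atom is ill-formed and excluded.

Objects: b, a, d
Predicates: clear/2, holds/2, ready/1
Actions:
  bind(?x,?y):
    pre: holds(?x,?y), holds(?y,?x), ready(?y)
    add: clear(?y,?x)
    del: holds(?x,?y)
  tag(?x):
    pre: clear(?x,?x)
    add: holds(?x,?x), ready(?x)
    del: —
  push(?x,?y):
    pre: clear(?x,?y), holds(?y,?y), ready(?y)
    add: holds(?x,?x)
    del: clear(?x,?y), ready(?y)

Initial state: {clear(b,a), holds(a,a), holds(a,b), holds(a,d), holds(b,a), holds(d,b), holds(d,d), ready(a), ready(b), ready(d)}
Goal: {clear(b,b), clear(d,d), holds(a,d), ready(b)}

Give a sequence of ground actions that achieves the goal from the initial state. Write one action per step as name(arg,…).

1. bind(d,d)  →  {clear(b,a), clear(d,d), holds(a,a), holds(a,b), holds(a,d), holds(b,a), holds(d,b), ready(a), ready(b), ready(d)}
2. push(b,a)  →  {clear(d,d), holds(a,a), holds(a,b), holds(a,d), holds(b,a), holds(b,b), holds(d,b), ready(b), ready(d)}
3. bind(b,b)  →  {clear(b,b), clear(d,d), holds(a,a), holds(a,b), holds(a,d), holds(b,a), holds(d,b), ready(b), ready(d)}

bind(d,d); push(b,a); bind(b,b)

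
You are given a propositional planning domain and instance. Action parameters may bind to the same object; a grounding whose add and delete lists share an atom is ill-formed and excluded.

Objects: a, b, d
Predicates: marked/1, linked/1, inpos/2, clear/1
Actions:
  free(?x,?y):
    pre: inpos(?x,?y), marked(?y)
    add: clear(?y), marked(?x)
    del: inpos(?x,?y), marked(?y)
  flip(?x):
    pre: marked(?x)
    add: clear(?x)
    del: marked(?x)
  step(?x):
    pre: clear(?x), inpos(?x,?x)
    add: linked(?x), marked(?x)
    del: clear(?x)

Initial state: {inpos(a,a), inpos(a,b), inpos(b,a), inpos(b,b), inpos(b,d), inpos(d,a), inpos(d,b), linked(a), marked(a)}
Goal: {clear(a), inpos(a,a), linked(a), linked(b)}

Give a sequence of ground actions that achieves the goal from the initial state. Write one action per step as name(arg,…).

1. free(b,a)  →  {clear(a), inpos(a,a), inpos(a,b), inpos(b,b), inpos(b,d), inpos(d,a), inpos(d,b), linked(a), marked(b)}
2. free(a,b)  →  {clear(a), clear(b), inpos(a,a), inpos(b,b), inpos(b,d), inpos(d,a), inpos(d,b), linked(a), marked(a)}
3. step(b)  →  {clear(a), inpos(a,a), inpos(b,b), inpos(b,d), inpos(d,a), inpos(d,b), linked(a), linked(b), marked(a), marked(b)}

free(b,a); free(a,b); step(b)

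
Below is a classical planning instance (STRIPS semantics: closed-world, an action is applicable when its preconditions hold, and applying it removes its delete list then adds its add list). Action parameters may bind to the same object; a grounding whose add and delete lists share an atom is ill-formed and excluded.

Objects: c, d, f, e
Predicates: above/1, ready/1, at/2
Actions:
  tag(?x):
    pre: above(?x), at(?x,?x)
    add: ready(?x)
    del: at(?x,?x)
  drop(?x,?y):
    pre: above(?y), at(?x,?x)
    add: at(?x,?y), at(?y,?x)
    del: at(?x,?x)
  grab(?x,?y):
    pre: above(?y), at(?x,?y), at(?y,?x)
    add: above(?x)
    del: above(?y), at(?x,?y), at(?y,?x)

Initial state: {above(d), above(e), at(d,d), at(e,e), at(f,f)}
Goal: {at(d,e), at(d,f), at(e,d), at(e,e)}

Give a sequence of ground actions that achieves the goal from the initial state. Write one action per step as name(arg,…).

1. drop(d,e)  →  {above(d), above(e), at(d,e), at(e,d), at(e,e), at(f,f)}
2. drop(f,d)  →  {above(d), above(e), at(d,e), at(d,f), at(e,d), at(e,e), at(f,d)}

drop(d,e); drop(f,d)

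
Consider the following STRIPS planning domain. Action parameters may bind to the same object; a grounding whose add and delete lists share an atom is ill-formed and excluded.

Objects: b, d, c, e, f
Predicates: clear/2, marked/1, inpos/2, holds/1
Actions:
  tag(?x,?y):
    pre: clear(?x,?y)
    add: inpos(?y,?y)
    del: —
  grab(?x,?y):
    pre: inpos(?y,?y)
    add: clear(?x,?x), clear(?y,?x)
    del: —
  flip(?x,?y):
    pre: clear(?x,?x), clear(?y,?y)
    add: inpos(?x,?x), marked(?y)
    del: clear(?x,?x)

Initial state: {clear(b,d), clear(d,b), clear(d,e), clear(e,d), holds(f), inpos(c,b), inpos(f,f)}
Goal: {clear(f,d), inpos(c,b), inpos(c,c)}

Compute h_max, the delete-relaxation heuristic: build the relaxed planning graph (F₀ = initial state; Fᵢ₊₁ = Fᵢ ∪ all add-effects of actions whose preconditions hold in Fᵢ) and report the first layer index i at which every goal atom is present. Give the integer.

2

F0 = init (7 atoms)
F1 = F0 ∪ {clear(b,b), clear(c,c), clear(d,d), clear(e,e), clear(f,b), clear(f,c), clear(f,d), clear(f,e), clear(f,f), inpos(b,b), inpos(d,d), inpos(e,e)}  (19 atoms)
F2 = F1 ∪ {clear(b,c), clear(b,e), clear(b,f), clear(d,c), clear(d,f), clear(e,b), clear(e,c), clear(e,f), inpos(c,c), marked(b), marked(c), marked(d), marked(e), marked(f)}  (33 atoms)
goal ⊆ F2  ⇒  h_max = 2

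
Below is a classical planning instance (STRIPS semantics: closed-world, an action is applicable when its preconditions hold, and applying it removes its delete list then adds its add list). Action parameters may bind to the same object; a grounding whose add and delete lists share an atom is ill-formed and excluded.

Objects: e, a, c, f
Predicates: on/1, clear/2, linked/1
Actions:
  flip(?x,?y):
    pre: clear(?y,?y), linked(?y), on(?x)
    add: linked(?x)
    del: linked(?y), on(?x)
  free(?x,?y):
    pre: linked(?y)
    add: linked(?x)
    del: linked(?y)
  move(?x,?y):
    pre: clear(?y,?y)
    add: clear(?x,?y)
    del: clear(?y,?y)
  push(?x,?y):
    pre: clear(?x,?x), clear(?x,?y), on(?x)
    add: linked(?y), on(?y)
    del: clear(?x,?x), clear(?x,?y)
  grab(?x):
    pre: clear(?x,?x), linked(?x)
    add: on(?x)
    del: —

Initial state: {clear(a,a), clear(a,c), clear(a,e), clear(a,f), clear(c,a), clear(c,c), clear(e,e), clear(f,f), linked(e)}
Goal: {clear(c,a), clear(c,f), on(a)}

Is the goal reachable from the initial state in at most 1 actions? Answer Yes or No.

1. free(a,e)  →  {clear(a,a), clear(a,c), clear(a,e), clear(a,f), clear(c,a), clear(c,c), clear(e,e), clear(f,f), linked(a)}
2. move(c,f)  →  {clear(a,a), clear(a,c), clear(a,e), clear(a,f), clear(c,a), clear(c,c), clear(c,f), clear(e,e), linked(a)}
3. grab(a)  →  {clear(a,a), clear(a,c), clear(a,e), clear(a,f), clear(c,a), clear(c,c), clear(c,f), clear(e,e), linked(a), on(a)}
optimal plan length = 3; 3 > 1

No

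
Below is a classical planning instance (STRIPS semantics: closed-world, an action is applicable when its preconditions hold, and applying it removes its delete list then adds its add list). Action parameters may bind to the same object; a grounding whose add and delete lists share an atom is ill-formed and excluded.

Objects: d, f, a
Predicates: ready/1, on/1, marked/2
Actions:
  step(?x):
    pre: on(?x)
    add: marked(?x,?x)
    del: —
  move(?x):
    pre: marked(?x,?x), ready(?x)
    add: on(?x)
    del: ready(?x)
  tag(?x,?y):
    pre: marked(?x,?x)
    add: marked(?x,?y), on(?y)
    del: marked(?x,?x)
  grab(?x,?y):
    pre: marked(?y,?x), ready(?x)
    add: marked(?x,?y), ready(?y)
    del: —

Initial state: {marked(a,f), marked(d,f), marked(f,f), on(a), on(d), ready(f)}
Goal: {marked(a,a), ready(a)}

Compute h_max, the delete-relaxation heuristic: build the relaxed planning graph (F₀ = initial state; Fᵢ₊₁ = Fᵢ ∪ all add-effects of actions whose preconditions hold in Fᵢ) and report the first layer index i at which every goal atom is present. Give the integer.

F0 = init (6 atoms)
F1 = F0 ∪ {marked(a,a), marked(d,d), marked(f,a), marked(f,d), on(f), ready(a), ready(d)}  (13 atoms)
goal ⊆ F1  ⇒  h_max = 1

1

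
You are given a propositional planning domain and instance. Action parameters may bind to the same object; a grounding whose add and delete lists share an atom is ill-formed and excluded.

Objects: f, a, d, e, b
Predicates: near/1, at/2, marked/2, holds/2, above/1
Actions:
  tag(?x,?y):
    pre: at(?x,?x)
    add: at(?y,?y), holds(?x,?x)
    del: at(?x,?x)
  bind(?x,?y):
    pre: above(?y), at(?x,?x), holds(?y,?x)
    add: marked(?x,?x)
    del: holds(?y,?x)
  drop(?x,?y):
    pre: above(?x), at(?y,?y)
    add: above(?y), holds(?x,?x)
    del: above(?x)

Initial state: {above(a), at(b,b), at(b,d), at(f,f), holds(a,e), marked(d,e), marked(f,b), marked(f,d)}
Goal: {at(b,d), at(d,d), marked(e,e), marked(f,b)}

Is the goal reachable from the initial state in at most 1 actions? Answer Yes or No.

No

1. tag(f,d)  →  {above(a), at(b,b), at(b,d), at(d,d), holds(a,e), holds(f,f), marked(d,e), marked(f,b), marked(f,d)}
2. tag(b,e)  →  {above(a), at(b,d), at(d,d), at(e,e), holds(a,e), holds(b,b), holds(f,f), marked(d,e), marked(f,b), marked(f,d)}
3. bind(e,a)  →  {above(a), at(b,d), at(d,d), at(e,e), holds(b,b), holds(f,f), marked(d,e), marked(e,e), marked(f,b), marked(f,d)}
optimal plan length = 3; 3 > 1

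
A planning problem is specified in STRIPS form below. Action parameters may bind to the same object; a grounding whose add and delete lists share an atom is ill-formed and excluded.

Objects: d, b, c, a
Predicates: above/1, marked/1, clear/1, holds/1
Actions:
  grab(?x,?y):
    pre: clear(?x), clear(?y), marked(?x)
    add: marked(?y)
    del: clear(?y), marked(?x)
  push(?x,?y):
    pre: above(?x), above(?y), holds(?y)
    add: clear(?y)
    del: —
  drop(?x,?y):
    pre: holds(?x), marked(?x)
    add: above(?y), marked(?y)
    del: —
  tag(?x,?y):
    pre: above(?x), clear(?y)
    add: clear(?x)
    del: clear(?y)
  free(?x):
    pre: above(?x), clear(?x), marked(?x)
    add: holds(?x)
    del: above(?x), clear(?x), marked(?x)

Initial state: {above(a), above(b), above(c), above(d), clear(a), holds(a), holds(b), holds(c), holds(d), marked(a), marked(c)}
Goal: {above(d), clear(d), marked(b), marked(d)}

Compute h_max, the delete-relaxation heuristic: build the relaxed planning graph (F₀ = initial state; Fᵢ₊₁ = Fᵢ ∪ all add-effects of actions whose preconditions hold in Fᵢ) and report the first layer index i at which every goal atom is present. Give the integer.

F0 = init (11 atoms)
F1 = F0 ∪ {clear(b), clear(c), clear(d), marked(b), marked(d)}  (16 atoms)
goal ⊆ F1  ⇒  h_max = 1

1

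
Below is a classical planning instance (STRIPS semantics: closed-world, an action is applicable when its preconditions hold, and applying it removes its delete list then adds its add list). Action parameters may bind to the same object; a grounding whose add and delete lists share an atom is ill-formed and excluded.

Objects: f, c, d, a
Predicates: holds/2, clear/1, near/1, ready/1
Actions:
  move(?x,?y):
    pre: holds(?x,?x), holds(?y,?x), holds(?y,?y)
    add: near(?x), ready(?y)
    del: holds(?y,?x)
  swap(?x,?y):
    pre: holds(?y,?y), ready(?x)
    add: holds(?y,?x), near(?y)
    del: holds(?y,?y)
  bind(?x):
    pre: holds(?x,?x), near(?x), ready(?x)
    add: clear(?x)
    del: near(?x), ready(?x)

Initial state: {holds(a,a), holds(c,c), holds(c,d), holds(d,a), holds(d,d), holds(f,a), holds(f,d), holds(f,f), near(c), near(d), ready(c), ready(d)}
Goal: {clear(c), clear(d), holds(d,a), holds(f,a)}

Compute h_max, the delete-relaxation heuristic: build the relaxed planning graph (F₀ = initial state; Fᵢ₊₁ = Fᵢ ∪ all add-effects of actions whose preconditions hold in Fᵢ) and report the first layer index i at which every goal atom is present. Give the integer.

F0 = init (12 atoms)
F1 = F0 ∪ {clear(c), clear(d), holds(a,c), holds(a,d), holds(d,c), holds(f,c), near(a), near(f), ready(a), ready(f)}  (22 atoms)
goal ⊆ F1  ⇒  h_max = 1

1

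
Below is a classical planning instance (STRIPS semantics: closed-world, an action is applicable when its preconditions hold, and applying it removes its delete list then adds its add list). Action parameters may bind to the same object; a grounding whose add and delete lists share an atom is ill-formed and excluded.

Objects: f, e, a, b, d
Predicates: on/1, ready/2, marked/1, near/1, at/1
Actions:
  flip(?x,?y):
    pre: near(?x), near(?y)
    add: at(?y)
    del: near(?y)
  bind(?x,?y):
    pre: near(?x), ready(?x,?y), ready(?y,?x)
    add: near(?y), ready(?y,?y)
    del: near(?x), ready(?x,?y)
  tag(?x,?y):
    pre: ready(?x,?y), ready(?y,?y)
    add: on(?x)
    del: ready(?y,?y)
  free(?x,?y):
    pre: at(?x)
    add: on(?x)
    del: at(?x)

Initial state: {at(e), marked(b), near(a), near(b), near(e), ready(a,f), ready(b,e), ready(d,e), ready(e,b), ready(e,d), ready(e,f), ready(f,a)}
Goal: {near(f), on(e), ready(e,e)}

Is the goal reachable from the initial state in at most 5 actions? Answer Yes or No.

1. bind(a,f)  →  {at(e), marked(b), near(b), near(e), near(f), ready(b,e), ready(d,e), ready(e,b), ready(e,d), ready(e,f), ready(f,a), ready(f,f)}
2. bind(b,e)  →  {at(e), marked(b), near(e), near(f), ready(d,e), ready(e,b), ready(e,d), ready(e,e), ready(e,f), ready(f,a), ready(f,f)}
3. tag(e,f)  →  {at(e), marked(b), near(e), near(f), on(e), ready(d,e), ready(e,b), ready(e,d), ready(e,e), ready(e,f), ready(f,a)}
optimal plan length = 3; 3 ≤ 5

Yes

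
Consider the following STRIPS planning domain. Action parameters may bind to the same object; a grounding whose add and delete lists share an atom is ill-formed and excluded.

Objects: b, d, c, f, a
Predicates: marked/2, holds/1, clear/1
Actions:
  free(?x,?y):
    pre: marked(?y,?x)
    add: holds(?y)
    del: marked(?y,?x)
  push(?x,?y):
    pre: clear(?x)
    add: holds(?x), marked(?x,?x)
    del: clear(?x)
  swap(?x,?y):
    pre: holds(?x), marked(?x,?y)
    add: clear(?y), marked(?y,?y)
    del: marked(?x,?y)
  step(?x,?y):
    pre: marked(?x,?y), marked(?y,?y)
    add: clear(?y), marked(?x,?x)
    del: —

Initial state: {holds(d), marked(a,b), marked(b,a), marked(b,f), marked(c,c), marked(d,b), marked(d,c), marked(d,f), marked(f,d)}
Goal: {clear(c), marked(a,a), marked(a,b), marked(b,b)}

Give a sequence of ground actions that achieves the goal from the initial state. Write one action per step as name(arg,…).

swap(d,b); swap(d,c); step(a,b)

1. swap(d,b)  →  {clear(b), holds(d), marked(a,b), marked(b,a), marked(b,b), marked(b,f), marked(c,c), marked(d,c), marked(d,f), marked(f,d)}
2. swap(d,c)  →  {clear(b), clear(c), holds(d), marked(a,b), marked(b,a), marked(b,b), marked(b,f), marked(c,c), marked(d,f), marked(f,d)}
3. step(a,b)  →  {clear(b), clear(c), holds(d), marked(a,a), marked(a,b), marked(b,a), marked(b,b), marked(b,f), marked(c,c), marked(d,f), marked(f,d)}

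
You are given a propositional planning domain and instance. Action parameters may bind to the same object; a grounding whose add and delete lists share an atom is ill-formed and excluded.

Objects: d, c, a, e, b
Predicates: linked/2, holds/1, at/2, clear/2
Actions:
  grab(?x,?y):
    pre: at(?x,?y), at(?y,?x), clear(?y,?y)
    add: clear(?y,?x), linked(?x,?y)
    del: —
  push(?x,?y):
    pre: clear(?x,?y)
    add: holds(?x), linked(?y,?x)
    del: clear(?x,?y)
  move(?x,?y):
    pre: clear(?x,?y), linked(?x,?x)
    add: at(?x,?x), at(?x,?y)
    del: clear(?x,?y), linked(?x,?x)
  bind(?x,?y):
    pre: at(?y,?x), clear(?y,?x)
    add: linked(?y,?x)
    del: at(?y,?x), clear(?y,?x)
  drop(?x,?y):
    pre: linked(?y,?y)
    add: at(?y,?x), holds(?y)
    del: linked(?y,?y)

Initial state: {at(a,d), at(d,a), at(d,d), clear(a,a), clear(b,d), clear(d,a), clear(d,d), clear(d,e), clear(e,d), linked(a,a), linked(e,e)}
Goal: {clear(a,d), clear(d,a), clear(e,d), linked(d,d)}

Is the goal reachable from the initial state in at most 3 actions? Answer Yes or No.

1. grab(d,d)  →  {at(a,d), at(d,a), at(d,d), clear(a,a), clear(b,d), clear(d,a), clear(d,d), clear(d,e), clear(e,d), linked(a,a), linked(d,d), linked(e,e)}
2. grab(d,a)  →  {at(a,d), at(d,a), at(d,d), clear(a,a), clear(a,d), clear(b,d), clear(d,a), clear(d,d), clear(d,e), clear(e,d), linked(a,a), linked(d,a), linked(d,d), linked(e,e)}
optimal plan length = 2; 2 ≤ 3

Yes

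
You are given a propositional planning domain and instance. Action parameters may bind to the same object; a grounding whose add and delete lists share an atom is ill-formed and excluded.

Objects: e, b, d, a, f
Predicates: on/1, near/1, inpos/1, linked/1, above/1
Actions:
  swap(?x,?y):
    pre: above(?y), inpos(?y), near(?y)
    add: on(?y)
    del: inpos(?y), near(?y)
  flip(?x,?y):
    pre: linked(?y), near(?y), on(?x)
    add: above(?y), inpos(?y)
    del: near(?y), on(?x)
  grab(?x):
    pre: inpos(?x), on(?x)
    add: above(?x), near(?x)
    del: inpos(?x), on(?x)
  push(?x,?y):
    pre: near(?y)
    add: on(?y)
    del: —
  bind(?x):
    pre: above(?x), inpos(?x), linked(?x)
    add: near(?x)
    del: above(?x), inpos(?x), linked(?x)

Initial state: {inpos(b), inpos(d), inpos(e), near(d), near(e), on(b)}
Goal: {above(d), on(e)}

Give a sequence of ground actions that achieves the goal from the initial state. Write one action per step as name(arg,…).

push(e,e); push(e,d); grab(d)

1. push(e,e)  →  {inpos(b), inpos(d), inpos(e), near(d), near(e), on(b), on(e)}
2. push(e,d)  →  {inpos(b), inpos(d), inpos(e), near(d), near(e), on(b), on(d), on(e)}
3. grab(d)  →  {above(d), inpos(b), inpos(e), near(d), near(e), on(b), on(e)}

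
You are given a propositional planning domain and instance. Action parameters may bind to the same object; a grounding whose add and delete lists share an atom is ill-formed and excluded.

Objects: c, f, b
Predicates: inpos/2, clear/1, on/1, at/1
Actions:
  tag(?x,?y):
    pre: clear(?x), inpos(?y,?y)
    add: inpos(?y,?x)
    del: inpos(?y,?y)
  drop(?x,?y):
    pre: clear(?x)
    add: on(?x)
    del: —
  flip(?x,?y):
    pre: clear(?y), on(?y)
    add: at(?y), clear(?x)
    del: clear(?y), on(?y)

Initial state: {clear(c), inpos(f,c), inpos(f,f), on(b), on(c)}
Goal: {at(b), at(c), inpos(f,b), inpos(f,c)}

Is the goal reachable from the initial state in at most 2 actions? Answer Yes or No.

1. flip(b,c)  →  {at(c), clear(b), inpos(f,c), inpos(f,f), on(b)}
2. tag(b,f)  →  {at(c), clear(b), inpos(f,b), inpos(f,c), on(b)}
3. flip(c,b)  →  {at(b), at(c), clear(c), inpos(f,b), inpos(f,c)}
optimal plan length = 3; 3 > 2

No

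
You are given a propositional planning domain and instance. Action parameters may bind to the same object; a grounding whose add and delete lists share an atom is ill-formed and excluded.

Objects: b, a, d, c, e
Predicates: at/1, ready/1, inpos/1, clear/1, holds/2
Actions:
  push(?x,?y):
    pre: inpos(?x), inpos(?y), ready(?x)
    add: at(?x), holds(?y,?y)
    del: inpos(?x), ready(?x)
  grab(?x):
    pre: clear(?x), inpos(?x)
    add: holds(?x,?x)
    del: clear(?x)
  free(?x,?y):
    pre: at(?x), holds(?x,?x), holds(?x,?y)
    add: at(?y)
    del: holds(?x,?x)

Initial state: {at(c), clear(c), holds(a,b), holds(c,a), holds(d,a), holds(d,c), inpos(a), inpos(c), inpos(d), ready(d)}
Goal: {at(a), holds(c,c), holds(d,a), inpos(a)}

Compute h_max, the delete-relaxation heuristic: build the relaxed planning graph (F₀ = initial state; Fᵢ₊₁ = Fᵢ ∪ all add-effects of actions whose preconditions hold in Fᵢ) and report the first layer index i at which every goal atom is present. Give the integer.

F0 = init (10 atoms)
F1 = F0 ∪ {at(d), holds(a,a), holds(c,c), holds(d,d)}  (14 atoms)
F2 = F1 ∪ {at(a)}  (15 atoms)
goal ⊆ F2  ⇒  h_max = 2

2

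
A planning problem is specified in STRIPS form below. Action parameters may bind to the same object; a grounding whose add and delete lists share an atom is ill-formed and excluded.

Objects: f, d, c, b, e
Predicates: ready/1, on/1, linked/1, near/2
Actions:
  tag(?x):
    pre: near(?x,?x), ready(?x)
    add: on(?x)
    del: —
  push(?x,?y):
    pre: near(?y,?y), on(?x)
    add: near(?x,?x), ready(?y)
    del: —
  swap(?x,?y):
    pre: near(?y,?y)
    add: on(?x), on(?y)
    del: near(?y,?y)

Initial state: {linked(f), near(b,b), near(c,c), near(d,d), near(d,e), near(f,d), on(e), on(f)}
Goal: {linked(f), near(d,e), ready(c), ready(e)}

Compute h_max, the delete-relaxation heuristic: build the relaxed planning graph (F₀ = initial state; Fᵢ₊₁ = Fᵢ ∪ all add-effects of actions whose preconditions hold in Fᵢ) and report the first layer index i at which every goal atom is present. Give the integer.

F0 = init (8 atoms)
F1 = F0 ∪ {near(e,e), near(f,f), on(b), on(c), on(d), ready(b), ready(c), ready(d)}  (16 atoms)
F2 = F1 ∪ {ready(e), ready(f)}  (18 atoms)
goal ⊆ F2  ⇒  h_max = 2

2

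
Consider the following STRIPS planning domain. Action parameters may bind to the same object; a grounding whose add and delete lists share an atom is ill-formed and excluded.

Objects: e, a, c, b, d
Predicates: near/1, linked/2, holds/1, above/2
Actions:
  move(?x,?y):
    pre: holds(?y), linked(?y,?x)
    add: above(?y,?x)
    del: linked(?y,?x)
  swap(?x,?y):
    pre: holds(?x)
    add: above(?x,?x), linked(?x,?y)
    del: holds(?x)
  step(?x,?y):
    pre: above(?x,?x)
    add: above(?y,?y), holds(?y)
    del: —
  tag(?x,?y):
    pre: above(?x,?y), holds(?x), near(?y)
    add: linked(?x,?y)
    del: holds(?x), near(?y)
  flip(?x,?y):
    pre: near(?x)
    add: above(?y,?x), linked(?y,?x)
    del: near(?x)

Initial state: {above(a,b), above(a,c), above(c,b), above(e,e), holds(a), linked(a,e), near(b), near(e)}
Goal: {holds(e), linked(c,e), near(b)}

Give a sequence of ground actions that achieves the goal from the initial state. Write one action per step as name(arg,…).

1. step(e,e)  →  {above(a,b), above(a,c), above(c,b), above(e,e), holds(a), holds(e), linked(a,e), near(b), near(e)}
2. flip(e,c)  →  {above(a,b), above(a,c), above(c,b), above(c,e), above(e,e), holds(a), holds(e), linked(a,e), linked(c,e), near(b)}

step(e,e); flip(e,c)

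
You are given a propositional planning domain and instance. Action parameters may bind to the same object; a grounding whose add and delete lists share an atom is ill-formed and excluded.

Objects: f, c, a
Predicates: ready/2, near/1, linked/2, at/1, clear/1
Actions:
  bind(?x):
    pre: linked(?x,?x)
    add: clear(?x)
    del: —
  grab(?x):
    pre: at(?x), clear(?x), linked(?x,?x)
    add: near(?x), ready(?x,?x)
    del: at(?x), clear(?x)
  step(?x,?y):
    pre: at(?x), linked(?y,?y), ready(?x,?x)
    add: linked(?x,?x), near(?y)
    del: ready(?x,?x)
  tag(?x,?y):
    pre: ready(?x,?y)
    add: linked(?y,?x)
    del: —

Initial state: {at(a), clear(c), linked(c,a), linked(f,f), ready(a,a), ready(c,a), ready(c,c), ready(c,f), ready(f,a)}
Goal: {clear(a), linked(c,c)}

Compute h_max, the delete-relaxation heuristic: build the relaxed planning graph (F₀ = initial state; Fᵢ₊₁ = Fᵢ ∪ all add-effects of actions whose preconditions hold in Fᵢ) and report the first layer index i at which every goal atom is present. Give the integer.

F0 = init (9 atoms)
F1 = F0 ∪ {clear(f), linked(a,a), linked(a,c), linked(a,f), linked(c,c), linked(f,c), near(f)}  (16 atoms)
F2 = F1 ∪ {clear(a), near(a), near(c)}  (19 atoms)
goal ⊆ F2  ⇒  h_max = 2

2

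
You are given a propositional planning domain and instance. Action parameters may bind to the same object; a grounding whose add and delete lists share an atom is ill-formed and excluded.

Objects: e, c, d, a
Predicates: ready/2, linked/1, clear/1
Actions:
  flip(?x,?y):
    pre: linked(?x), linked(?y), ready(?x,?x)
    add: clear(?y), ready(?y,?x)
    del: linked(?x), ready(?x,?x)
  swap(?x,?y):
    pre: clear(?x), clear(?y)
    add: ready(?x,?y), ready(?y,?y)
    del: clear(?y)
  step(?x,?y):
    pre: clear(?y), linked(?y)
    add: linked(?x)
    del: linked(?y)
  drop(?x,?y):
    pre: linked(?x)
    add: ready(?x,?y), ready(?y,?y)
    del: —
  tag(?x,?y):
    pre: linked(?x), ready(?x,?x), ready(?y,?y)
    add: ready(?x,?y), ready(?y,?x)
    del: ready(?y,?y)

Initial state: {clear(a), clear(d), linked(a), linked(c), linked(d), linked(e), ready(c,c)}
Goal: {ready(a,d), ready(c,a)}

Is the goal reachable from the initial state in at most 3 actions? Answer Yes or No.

1. swap(a,d)  →  {clear(a), linked(a), linked(c), linked(d), linked(e), ready(a,d), ready(c,c), ready(d,d)}
2. drop(c,a)  →  {clear(a), linked(a), linked(c), linked(d), linked(e), ready(a,a), ready(a,d), ready(c,a), ready(c,c), ready(d,d)}
optimal plan length = 2; 2 ≤ 3

Yes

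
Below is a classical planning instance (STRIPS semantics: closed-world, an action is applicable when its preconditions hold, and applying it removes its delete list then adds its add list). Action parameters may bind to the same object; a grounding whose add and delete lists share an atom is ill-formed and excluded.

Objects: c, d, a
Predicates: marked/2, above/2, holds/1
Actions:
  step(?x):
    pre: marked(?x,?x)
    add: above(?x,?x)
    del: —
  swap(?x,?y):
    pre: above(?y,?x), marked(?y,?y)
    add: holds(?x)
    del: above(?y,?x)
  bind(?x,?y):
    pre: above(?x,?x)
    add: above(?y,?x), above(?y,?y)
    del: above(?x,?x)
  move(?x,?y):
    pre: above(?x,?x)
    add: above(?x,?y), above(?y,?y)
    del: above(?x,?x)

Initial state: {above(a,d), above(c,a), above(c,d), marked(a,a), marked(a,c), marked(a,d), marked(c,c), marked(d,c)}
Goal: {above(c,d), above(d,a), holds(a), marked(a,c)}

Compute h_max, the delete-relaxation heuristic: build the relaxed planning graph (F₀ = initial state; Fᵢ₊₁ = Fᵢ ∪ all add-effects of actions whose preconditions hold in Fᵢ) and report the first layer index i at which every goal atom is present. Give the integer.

2

F0 = init (8 atoms)
F1 = F0 ∪ {above(a,a), above(c,c), holds(a), holds(d)}  (12 atoms)
F2 = F1 ∪ {above(a,c), above(d,a), above(d,c), above(d,d), holds(c)}  (17 atoms)
goal ⊆ F2  ⇒  h_max = 2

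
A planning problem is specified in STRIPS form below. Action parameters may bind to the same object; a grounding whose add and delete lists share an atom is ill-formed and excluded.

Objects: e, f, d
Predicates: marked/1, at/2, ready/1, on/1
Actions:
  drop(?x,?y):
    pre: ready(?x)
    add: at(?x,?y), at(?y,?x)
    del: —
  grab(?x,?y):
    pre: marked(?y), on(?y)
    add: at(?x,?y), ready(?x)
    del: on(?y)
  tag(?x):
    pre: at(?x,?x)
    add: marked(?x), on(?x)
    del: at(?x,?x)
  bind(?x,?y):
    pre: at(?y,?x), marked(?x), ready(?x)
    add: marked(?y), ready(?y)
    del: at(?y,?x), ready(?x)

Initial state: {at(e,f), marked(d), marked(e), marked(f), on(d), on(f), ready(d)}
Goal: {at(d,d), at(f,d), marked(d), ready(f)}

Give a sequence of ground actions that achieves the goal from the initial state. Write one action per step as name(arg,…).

1. drop(d,d)  →  {at(d,d), at(e,f), marked(d), marked(e), marked(f), on(d), on(f), ready(d)}
2. grab(f,d)  →  {at(d,d), at(e,f), at(f,d), marked(d), marked(e), marked(f), on(f), ready(d), ready(f)}

drop(d,d); grab(f,d)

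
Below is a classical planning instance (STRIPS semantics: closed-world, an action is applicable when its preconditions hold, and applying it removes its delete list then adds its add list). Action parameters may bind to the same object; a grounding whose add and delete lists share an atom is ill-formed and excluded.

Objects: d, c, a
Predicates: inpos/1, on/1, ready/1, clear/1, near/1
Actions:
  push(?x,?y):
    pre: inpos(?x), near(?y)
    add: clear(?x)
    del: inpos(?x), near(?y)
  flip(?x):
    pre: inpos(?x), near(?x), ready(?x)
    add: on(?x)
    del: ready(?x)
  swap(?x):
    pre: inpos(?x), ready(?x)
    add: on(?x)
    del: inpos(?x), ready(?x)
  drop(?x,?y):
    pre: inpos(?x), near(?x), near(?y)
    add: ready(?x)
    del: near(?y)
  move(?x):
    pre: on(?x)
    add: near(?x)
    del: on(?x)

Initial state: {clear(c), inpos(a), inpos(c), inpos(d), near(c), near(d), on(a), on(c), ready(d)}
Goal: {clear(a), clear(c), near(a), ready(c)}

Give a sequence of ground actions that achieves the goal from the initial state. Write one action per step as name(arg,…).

1. push(a,d)  →  {clear(a), clear(c), inpos(c), inpos(d), near(c), on(a), on(c), ready(d)}
2. drop(c,c)  →  {clear(a), clear(c), inpos(c), inpos(d), on(a), on(c), ready(c), ready(d)}
3. move(a)  →  {clear(a), clear(c), inpos(c), inpos(d), near(a), on(c), ready(c), ready(d)}

push(a,d); drop(c,c); move(a)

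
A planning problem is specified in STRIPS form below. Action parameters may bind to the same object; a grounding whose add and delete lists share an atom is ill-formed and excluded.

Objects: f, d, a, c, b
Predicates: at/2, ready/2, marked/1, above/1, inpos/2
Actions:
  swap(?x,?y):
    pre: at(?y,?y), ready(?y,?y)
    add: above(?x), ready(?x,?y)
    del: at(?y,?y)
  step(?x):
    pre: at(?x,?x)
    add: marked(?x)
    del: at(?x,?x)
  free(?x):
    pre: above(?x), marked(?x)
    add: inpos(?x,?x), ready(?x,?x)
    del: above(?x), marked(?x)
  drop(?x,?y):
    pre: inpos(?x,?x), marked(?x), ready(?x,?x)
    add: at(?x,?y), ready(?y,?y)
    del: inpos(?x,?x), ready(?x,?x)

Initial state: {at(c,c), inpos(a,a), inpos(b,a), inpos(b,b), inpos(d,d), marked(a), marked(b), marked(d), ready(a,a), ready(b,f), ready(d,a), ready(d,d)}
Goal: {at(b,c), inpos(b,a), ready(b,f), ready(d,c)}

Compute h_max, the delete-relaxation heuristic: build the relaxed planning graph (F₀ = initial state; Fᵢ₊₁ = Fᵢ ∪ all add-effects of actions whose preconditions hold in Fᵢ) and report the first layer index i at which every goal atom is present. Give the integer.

2

F0 = init (12 atoms)
F1 = F0 ∪ {at(a,b), at(a,c), at(a,d), at(a,f), at(d,a), at(d,b), at(d,c), at(d,f), marked(c), ready(b,b), ready(c,c), ready(f,f)}  (24 atoms)
F2 = F1 ∪ {above(a), above(b), above(c), above(d), above(f), at(b,a), at(b,c), at(b,d), at(b,f), ready(a,c), ready(b,c), ready(d,c), ready(f,c)}  (37 atoms)
goal ⊆ F2  ⇒  h_max = 2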